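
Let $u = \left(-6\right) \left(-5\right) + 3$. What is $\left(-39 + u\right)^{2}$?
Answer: $36$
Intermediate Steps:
$u = 33$ ($u = 30 + 3 = 33$)
$\left(-39 + u\right)^{2} = \left(-39 + 33\right)^{2} = \left(-6\right)^{2} = 36$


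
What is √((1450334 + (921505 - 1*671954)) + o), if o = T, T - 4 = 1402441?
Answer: √3102330 ≈ 1761.3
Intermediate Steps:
T = 1402445 (T = 4 + 1402441 = 1402445)
o = 1402445
√((1450334 + (921505 - 1*671954)) + o) = √((1450334 + (921505 - 1*671954)) + 1402445) = √((1450334 + (921505 - 671954)) + 1402445) = √((1450334 + 249551) + 1402445) = √(1699885 + 1402445) = √3102330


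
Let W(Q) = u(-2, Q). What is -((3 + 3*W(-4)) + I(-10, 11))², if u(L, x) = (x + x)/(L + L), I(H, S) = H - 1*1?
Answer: -4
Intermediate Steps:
I(H, S) = -1 + H (I(H, S) = H - 1 = -1 + H)
u(L, x) = x/L (u(L, x) = (2*x)/((2*L)) = (2*x)*(1/(2*L)) = x/L)
W(Q) = -Q/2 (W(Q) = Q/(-2) = Q*(-½) = -Q/2)
-((3 + 3*W(-4)) + I(-10, 11))² = -((3 + 3*(-½*(-4))) + (-1 - 10))² = -((3 + 3*2) - 11)² = -((3 + 6) - 11)² = -(9 - 11)² = -1*(-2)² = -1*4 = -4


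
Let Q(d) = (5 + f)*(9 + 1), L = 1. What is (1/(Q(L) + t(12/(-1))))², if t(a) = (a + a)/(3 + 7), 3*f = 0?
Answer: 25/56644 ≈ 0.00044135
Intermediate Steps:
f = 0 (f = (⅓)*0 = 0)
Q(d) = 50 (Q(d) = (5 + 0)*(9 + 1) = 5*10 = 50)
t(a) = a/5 (t(a) = (2*a)/10 = (2*a)*(⅒) = a/5)
(1/(Q(L) + t(12/(-1))))² = (1/(50 + (12/(-1))/5))² = (1/(50 + (12*(-1))/5))² = (1/(50 + (⅕)*(-12)))² = (1/(50 - 12/5))² = (1/(238/5))² = (5/238)² = 25/56644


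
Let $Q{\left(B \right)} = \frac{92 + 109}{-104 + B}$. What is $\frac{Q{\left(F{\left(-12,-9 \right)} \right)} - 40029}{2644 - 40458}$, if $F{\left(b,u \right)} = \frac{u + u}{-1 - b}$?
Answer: $\frac{46515909}{43939868} \approx 1.0586$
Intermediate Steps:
$F{\left(b,u \right)} = \frac{2 u}{-1 - b}$
$Q{\left(B \right)} = \frac{201}{-104 + B}$
$\frac{Q{\left(F{\left(-12,-9 \right)} \right)} - 40029}{2644 - 40458} = \frac{\frac{201}{-104 - - \frac{18}{1 - 12}} - 40029}{2644 - 40458} = \frac{\frac{201}{-104 - - \frac{18}{-11}} - 40029}{-37814} = \left(\frac{201}{-104 - \left(-18\right) \left(- \frac{1}{11}\right)} - 40029\right) \left(- \frac{1}{37814}\right) = \left(\frac{201}{-104 - \frac{18}{11}} - 40029\right) \left(- \frac{1}{37814}\right) = \left(\frac{201}{- \frac{1162}{11}} - 40029\right) \left(- \frac{1}{37814}\right) = \left(201 \left(- \frac{11}{1162}\right) - 40029\right) \left(- \frac{1}{37814}\right) = \left(- \frac{2211}{1162} - 40029\right) \left(- \frac{1}{37814}\right) = \left(- \frac{46515909}{1162}\right) \left(- \frac{1}{37814}\right) = \frac{46515909}{43939868}$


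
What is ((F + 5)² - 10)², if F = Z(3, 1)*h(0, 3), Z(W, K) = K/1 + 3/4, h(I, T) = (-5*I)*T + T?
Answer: 2313441/256 ≈ 9036.9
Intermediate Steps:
h(I, T) = T - 5*I*T (h(I, T) = -5*I*T + T = T - 5*I*T)
Z(W, K) = ¾ + K (Z(W, K) = K*1 + 3*(¼) = K + ¾ = ¾ + K)
F = 21/4 (F = (¾ + 1)*(3*(1 - 5*0)) = 7*(3*(1 + 0))/4 = 7*(3*1)/4 = (7/4)*3 = 21/4 ≈ 5.2500)
((F + 5)² - 10)² = ((21/4 + 5)² - 10)² = ((41/4)² - 10)² = (1681/16 - 10)² = (1521/16)² = 2313441/256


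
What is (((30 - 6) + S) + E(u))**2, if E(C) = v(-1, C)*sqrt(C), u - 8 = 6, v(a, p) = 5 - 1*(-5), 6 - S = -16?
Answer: 3516 + 920*sqrt(14) ≈ 6958.3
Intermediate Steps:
S = 22 (S = 6 - 1*(-16) = 6 + 16 = 22)
v(a, p) = 10 (v(a, p) = 5 + 5 = 10)
u = 14 (u = 8 + 6 = 14)
E(C) = 10*sqrt(C)
(((30 - 6) + S) + E(u))**2 = (((30 - 6) + 22) + 10*sqrt(14))**2 = ((24 + 22) + 10*sqrt(14))**2 = (46 + 10*sqrt(14))**2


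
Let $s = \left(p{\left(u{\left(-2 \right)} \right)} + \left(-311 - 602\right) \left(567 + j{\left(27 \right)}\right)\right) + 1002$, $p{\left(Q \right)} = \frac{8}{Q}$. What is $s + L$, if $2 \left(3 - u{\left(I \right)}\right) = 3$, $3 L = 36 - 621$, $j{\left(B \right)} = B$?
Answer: $- \frac{1624529}{3} \approx -5.4151 \cdot 10^{5}$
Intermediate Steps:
$L = -195$ ($L = \frac{36 - 621}{3} = \frac{1}{3} \left(-585\right) = -195$)
$u{\left(I \right)} = \frac{3}{2}$ ($u{\left(I \right)} = 3 - \frac{3}{2} = \frac{3}{2}$)
$s = - \frac{1623944}{3}$ ($s = \left(\frac{8}{\frac{3}{2}} + \left(-311 - 602\right) \left(567 + 27\right)\right) + 1002 = \left(8 \cdot \frac{2}{3} - 542322\right) + 1002 = \left(\frac{16}{3} - 542322\right) + 1002 = - \frac{1626950}{3} + 1002 = - \frac{1623944}{3} \approx -5.4132 \cdot 10^{5}$)
$s + L = - \frac{1623944}{3} - 195 = - \frac{1624529}{3}$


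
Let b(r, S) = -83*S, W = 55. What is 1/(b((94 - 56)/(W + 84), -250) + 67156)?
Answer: 1/87906 ≈ 1.1376e-5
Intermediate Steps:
1/(b((94 - 56)/(W + 84), -250) + 67156) = 1/(-83*(-250) + 67156) = 1/(20750 + 67156) = 1/87906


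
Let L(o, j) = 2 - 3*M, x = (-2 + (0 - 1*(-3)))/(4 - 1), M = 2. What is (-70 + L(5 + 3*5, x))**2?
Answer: 5476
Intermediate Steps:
x = 1/3 (x = (-2 + (0 + 3))/3 = (-2 + 3)*(1/3) = 1*(1/3) = 1/3 ≈ 0.33333)
L(o, j) = -4 (L(o, j) = 2 - 3*2 = 2 - 6 = -4)
(-70 + L(5 + 3*5, x))**2 = (-70 - 4)**2 = (-74)**2 = 5476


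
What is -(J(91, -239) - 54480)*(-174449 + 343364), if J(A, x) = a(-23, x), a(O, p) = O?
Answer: 9206374245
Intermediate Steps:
J(A, x) = -23
-(J(91, -239) - 54480)*(-174449 + 343364) = -(-23 - 54480)*(-174449 + 343364) = -(-54503)*168915 = -1*(-9206374245) = 9206374245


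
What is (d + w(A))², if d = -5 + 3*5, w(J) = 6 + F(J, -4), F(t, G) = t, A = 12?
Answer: 784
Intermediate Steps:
w(J) = 6 + J
d = 10 (d = -5 + 15 = 10)
(d + w(A))² = (10 + (6 + 12))² = (10 + 18)² = 28² = 784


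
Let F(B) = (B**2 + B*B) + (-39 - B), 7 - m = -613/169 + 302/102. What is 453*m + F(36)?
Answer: 17208968/2873 ≈ 5989.9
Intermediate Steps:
m = 66077/8619 (m = 7 - (-613/169 + 302/102) = 7 - (-613*1/169 + 302*(1/102)) = 7 - (-613/169 + 151/51) = 7 - 1*(-5744/8619) = 7 + 5744/8619 = 66077/8619 ≈ 7.6664)
F(B) = -39 - B + 2*B**2 (F(B) = (B**2 + B**2) + (-39 - B) = 2*B**2 + (-39 - B) = -39 - B + 2*B**2)
453*m + F(36) = 453*(66077/8619) + (-39 - 1*36 + 2*36**2) = 9977627/2873 + (-39 - 36 + 2*1296) = 9977627/2873 + (-39 - 36 + 2592) = 9977627/2873 + 2517 = 17208968/2873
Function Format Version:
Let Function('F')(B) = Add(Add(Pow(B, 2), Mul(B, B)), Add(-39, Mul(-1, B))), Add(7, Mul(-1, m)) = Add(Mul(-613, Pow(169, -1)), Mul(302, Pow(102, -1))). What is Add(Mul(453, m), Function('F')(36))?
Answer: Rational(17208968, 2873) ≈ 5989.9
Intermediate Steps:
m = Rational(66077, 8619) (m = Add(7, Mul(-1, Add(Mul(-613, Pow(169, -1)), Mul(302, Pow(102, -1))))) = Add(7, Mul(-1, Add(Mul(-613, Rational(1, 169)), Mul(302, Rational(1, 102))))) = Add(7, Mul(-1, Add(Rational(-613, 169), Rational(151, 51)))) = Add(7, Mul(-1, Rational(-5744, 8619))) = Add(7, Rational(5744, 8619)) = Rational(66077, 8619) ≈ 7.6664)
Function('F')(B) = Add(-39, Mul(-1, B), Mul(2, Pow(B, 2))) (Function('F')(B) = Add(Add(Pow(B, 2), Pow(B, 2)), Add(-39, Mul(-1, B))) = Add(Mul(2, Pow(B, 2)), Add(-39, Mul(-1, B))) = Add(-39, Mul(-1, B), Mul(2, Pow(B, 2))))
Add(Mul(453, m), Function('F')(36)) = Add(Mul(453, Rational(66077, 8619)), Add(-39, Mul(-1, 36), Mul(2, Pow(36, 2)))) = Add(Rational(9977627, 2873), Add(-39, -36, Mul(2, 1296))) = Add(Rational(9977627, 2873), Add(-39, -36, 2592)) = Add(Rational(9977627, 2873), 2517) = Rational(17208968, 2873)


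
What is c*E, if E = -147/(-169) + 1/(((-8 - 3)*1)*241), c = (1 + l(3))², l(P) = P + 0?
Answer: 6232448/448019 ≈ 13.911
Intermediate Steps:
l(P) = P
c = 16 (c = (1 + 3)² = 4² = 16)
E = 389528/448019 (E = -147*(-1/169) + (1/241)/(-11*1) = 147/169 + (1/241)/(-11) = 147/169 - 1/11*1/241 = 147/169 - 1/2651 = 389528/448019 ≈ 0.86944)
c*E = 16*(389528/448019) = 6232448/448019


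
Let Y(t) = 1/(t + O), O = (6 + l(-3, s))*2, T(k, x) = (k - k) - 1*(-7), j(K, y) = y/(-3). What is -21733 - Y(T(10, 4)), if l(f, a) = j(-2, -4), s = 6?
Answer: -1412648/65 ≈ -21733.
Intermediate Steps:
j(K, y) = -y/3 (j(K, y) = y*(-⅓) = -y/3)
T(k, x) = 7 (T(k, x) = 0 + 7 = 7)
l(f, a) = 4/3 (l(f, a) = -⅓*(-4) = 4/3)
O = 44/3 (O = (6 + 4/3)*2 = (22/3)*2 = 44/3 ≈ 14.667)
Y(t) = 1/(44/3 + t) (Y(t) = 1/(t + 44/3) = 1/(44/3 + t))
-21733 - Y(T(10, 4)) = -21733 - 3/(44 + 3*7) = -21733 - 3/(44 + 21) = -21733 - 3/65 = -1412648/65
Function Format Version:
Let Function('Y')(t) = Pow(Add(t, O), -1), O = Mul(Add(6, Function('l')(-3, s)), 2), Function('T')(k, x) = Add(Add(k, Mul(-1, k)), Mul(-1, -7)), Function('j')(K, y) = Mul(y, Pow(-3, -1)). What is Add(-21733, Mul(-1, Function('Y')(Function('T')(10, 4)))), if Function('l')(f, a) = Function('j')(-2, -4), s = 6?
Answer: Rational(-1412648, 65) ≈ -21733.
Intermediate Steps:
Function('j')(K, y) = Mul(Rational(-1, 3), y) (Function('j')(K, y) = Mul(y, Rational(-1, 3)) = Mul(Rational(-1, 3), y))
Function('T')(k, x) = 7 (Function('T')(k, x) = Add(0, 7) = 7)
Function('l')(f, a) = Rational(4, 3) (Function('l')(f, a) = Mul(Rational(-1, 3), -4) = Rational(4, 3))
O = Rational(44, 3) (O = Mul(Add(6, Rational(4, 3)), 2) = Mul(Rational(22, 3), 2) = Rational(44, 3) ≈ 14.667)
Function('Y')(t) = Pow(Add(Rational(44, 3), t), -1) (Function('Y')(t) = Pow(Add(t, Rational(44, 3)), -1) = Pow(Add(Rational(44, 3), t), -1))
Add(-21733, Mul(-1, Function('Y')(Function('T')(10, 4)))) = Add(-21733, Mul(-1, Mul(3, Pow(Add(44, Mul(3, 7)), -1)))) = Add(-21733, Mul(-1, Mul(3, Pow(Add(44, 21), -1)))) = Add(-21733, Mul(-1, Mul(3, Pow(65, -1)))) = Add(-21733, Mul(-1, Mul(3, Rational(1, 65)))) = Add(-21733, Mul(-1, Rational(3, 65))) = Add(-21733, Rational(-3, 65)) = Rational(-1412648, 65)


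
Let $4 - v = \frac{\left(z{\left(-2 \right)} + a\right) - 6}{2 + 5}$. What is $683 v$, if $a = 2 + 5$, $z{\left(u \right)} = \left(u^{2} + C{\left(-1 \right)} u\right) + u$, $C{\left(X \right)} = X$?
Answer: $\frac{15709}{7} \approx 2244.1$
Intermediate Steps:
$z{\left(u \right)} = u^{2}$ ($z{\left(u \right)} = \left(u^{2} - u\right) + u = u^{2}$)
$a = 7$
$v = \frac{23}{7}$ ($v = 4 - \frac{\left(\left(-2\right)^{2} + 7\right) - 6}{2 + 5} = 4 - \frac{\left(4 + 7\right) - 6}{7} = 4 - \left(11 - 6\right) \frac{1}{7} = 4 - 5 \cdot \frac{1}{7} = 4 - \frac{5}{7} = \frac{23}{7} \approx 3.2857$)
$683 v = 683 \cdot \frac{23}{7} = \frac{15709}{7}$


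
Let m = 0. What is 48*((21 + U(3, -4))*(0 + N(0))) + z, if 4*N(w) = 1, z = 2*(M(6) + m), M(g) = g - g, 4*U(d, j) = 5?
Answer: 267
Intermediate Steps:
U(d, j) = 5/4 (U(d, j) = (¼)*5 = 5/4)
M(g) = 0
z = 0 (z = 2*(0 + 0) = 2*0 = 0)
N(w) = ¼ (N(w) = (¼)*1 = ¼)
48*((21 + U(3, -4))*(0 + N(0))) + z = 48*((21 + 5/4)*(0 + ¼)) + 0 = 48*((89/4)*(¼)) + 0 = 48*(89/16) + 0 = 267 + 0 = 267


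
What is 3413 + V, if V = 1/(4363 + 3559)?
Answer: 27037787/7922 ≈ 3413.0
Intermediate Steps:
V = 1/7922 ≈ 0.00012623
3413 + V = 3413 + 1/7922 = 27037787/7922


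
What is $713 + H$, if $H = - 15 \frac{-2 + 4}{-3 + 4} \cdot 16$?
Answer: $233$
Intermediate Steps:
$H = -480$ ($H = - 15 \cdot \frac{2}{1} \cdot 16 = - 15 \cdot 2 \cdot 1 \cdot 16 = \left(-15\right) 2 \cdot 16 = \left(-30\right) 16 = -480$)
$713 + H = 713 - 480 = 233$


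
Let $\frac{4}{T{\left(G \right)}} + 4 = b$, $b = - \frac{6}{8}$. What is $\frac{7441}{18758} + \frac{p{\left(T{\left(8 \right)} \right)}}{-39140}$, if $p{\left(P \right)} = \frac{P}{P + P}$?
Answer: $\frac{291231361}{734188120} \approx 0.39667$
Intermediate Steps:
$b = - \frac{3}{4}$ ($b = \left(-6\right) \frac{1}{8} = - \frac{3}{4} \approx -0.75$)
$T{\left(G \right)} = - \frac{16}{19}$ ($T{\left(G \right)} = \frac{4}{-4 - \frac{3}{4}} = \frac{4}{- \frac{19}{4}} = 4 \left(- \frac{4}{19}\right) = - \frac{16}{19}$)
$p{\left(P \right)} = \frac{1}{2}$ ($p{\left(P \right)} = \frac{P}{2 P} = P \frac{1}{2 P} = \frac{1}{2}$)
$\frac{7441}{18758} + \frac{p{\left(T{\left(8 \right)} \right)}}{-39140} = \frac{7441}{18758} + \frac{1}{2 \left(-39140\right)} = 7441 \cdot \frac{1}{18758} + \frac{1}{2} \left(- \frac{1}{39140}\right) = \frac{7441}{18758} - \frac{1}{78280} = \frac{291231361}{734188120}$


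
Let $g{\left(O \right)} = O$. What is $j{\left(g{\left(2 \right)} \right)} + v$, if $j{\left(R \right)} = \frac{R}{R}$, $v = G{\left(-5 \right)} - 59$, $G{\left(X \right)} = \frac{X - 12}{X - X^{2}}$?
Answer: $- \frac{1723}{30} \approx -57.433$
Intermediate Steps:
$G{\left(X \right)} = \frac{-12 + X}{X - X^{2}}$
$v = - \frac{1753}{30}$ ($v = \frac{12 - -5}{\left(-5\right) \left(-1 - 5\right)} - 59 = - \frac{12 + 5}{5 \left(-6\right)} - 59 = \left(- \frac{1}{5}\right) \left(- \frac{1}{6}\right) 17 - 59 = \frac{17}{30} - 59 = - \frac{1753}{30} \approx -58.433$)
$j{\left(R \right)} = 1$
$j{\left(g{\left(2 \right)} \right)} + v = 1 - \frac{1753}{30} = - \frac{1723}{30}$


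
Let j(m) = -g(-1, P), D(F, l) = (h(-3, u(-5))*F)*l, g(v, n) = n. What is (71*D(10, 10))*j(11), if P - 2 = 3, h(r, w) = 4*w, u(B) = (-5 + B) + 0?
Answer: 1420000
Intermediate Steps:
u(B) = -5 + B
P = 5 (P = 2 + 3 = 5)
D(F, l) = -40*F*l (D(F, l) = ((4*(-5 - 5))*F)*l = ((4*(-10))*F)*l = (-40*F)*l = -40*F*l)
j(m) = -5 (j(m) = -1*5 = -5)
(71*D(10, 10))*j(11) = (71*(-40*10*10))*(-5) = (71*(-4000))*(-5) = -284000*(-5) = 1420000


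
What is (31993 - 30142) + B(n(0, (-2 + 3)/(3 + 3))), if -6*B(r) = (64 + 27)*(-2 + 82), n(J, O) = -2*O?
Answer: 1913/3 ≈ 637.67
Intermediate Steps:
B(r) = -3640/3 (B(r) = -(64 + 27)*(-2 + 82)/6 = -91*80/6 = -1/6*7280 = -3640/3)
(31993 - 30142) + B(n(0, (-2 + 3)/(3 + 3))) = (31993 - 30142) - 3640/3 = 1851 - 3640/3 = 1913/3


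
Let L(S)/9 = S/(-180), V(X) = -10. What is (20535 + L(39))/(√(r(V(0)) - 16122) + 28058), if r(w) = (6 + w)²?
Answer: 1920387723/2624224900 - 136887*I*√16106/5248449800 ≈ 0.73179 - 0.00331*I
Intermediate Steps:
L(S) = -S/20 (L(S) = 9*(S/(-180)) = 9*(S*(-1/180)) = 9*(-S/180) = -S/20)
(20535 + L(39))/(√(r(V(0)) - 16122) + 28058) = (20535 - 1/20*39)/(√((6 - 10)² - 16122) + 28058) = (20535 - 39/20)/(√((-4)² - 16122) + 28058) = 410661/(20*(√(16 - 16122) + 28058)) = 410661/(20*(√(-16106) + 28058)) = 410661/(20*(I*√16106 + 28058)) = 410661/(20*(28058 + I*√16106))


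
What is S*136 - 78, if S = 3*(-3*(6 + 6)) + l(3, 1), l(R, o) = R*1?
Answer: -14358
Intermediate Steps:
l(R, o) = R
S = -105 (S = 3*(-3*(6 + 6)) + 3 = 3*(-3*12) + 3 = 3*(-36) + 3 = -108 + 3 = -105)
S*136 - 78 = -105*136 - 78 = -14280 - 78 = -14358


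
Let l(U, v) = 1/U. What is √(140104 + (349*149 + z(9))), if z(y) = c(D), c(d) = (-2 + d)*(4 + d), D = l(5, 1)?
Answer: 6*√133401/5 ≈ 438.29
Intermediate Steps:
D = ⅕ (D = 1/5 = ⅕ ≈ 0.20000)
z(y) = -189/25 (z(y) = -8 + (⅕)² + 2*(⅕) = -8 + 1/25 + ⅖ = -189/25)
√(140104 + (349*149 + z(9))) = √(140104 + (349*149 - 189/25)) = √(140104 + (52001 - 189/25)) = √(140104 + 1299836/25) = √(4802436/25) = 6*√133401/5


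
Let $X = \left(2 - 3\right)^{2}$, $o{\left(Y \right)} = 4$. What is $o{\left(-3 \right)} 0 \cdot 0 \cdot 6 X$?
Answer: $0$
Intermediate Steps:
$X = 1$ ($X = \left(2 + \left(-4 + 1\right)\right)^{2} = \left(2 - 3\right)^{2} = \left(-1\right)^{2} = 1$)
$o{\left(-3 \right)} 0 \cdot 0 \cdot 6 X = 4 \cdot 0 \cdot 0 \cdot 6 \cdot 1 = 4 \cdot 0 \cdot 6 \cdot 1 = 4 \cdot 0 \cdot 1 = 0 \cdot 1 = 0$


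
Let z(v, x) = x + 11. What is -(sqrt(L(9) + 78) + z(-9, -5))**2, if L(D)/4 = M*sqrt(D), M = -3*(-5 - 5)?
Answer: -(6 + sqrt(438))**2 ≈ -725.14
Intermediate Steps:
M = 30 (M = -3*(-10) = 30)
z(v, x) = 11 + x
L(D) = 120*sqrt(D) (L(D) = 4*(30*sqrt(D)) = 120*sqrt(D))
-(sqrt(L(9) + 78) + z(-9, -5))**2 = -(sqrt(120*sqrt(9) + 78) + (11 - 5))**2 = -(sqrt(120*3 + 78) + 6)**2 = -(sqrt(360 + 78) + 6)**2 = -(sqrt(438) + 6)**2 = -(6 + sqrt(438))**2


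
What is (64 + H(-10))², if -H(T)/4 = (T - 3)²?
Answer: 374544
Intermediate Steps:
H(T) = -4*(-3 + T)² (H(T) = -4*(T - 3)² = -4*(-3 + T)²)
(64 + H(-10))² = (64 - 4*(-3 - 10)²)² = (64 - 4*(-13)²)² = (64 - 4*169)² = (64 - 676)² = (-612)² = 374544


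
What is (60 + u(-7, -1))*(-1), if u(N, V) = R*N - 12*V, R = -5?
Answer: -107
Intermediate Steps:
u(N, V) = -12*V - 5*N (u(N, V) = -5*N - 12*V = -12*V - 5*N)
(60 + u(-7, -1))*(-1) = (60 + (-12*(-1) - 5*(-7)))*(-1) = (60 + (12 + 35))*(-1) = (60 + 47)*(-1) = 107*(-1) = -107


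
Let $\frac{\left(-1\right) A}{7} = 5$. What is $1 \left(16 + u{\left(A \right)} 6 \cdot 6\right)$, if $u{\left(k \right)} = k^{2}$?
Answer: $44116$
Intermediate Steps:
$A = -35$ ($A = \left(-7\right) 5 = -35$)
$1 \left(16 + u{\left(A \right)} 6 \cdot 6\right) = 1 \left(16 + \left(-35\right)^{2} \cdot 6 \cdot 6\right) = 1 \left(16 + 1225 \cdot 6 \cdot 6\right) = 1 \left(16 + 7350 \cdot 6\right) = 1 \left(16 + 44100\right) = 1 \cdot 44116 = 44116$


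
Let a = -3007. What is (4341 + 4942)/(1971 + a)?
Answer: -9283/1036 ≈ -8.9604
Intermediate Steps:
(4341 + 4942)/(1971 + a) = (4341 + 4942)/(1971 - 3007) = 9283/(-1036) = 9283*(-1/1036) = -9283/1036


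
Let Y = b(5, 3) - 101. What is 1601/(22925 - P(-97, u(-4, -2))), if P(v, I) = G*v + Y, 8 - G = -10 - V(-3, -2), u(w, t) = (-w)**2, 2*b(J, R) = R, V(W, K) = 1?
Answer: 3202/49735 ≈ 0.064381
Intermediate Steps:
b(J, R) = R/2
u(w, t) = w**2
G = 19 (G = 8 - (-10 - 1*1) = 8 - (-10 - 1) = 8 - 1*(-11) = 8 + 11 = 19)
Y = -199/2 (Y = (1/2)*3 - 101 = 3/2 - 101 = -199/2 ≈ -99.500)
P(v, I) = -199/2 + 19*v (P(v, I) = 19*v - 199/2 = -199/2 + 19*v)
1601/(22925 - P(-97, u(-4, -2))) = 1601/(22925 - (-199/2 + 19*(-97))) = 1601/(22925 - (-199/2 - 1843)) = 1601/(22925 - 1*(-3885/2)) = 1601/(22925 + 3885/2) = 1601/(49735/2) = 1601*(2/49735) = 3202/49735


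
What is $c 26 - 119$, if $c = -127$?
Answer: $-3421$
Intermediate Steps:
$c 26 - 119 = \left(-127\right) 26 - 119 = -3302 - 119 = -3421$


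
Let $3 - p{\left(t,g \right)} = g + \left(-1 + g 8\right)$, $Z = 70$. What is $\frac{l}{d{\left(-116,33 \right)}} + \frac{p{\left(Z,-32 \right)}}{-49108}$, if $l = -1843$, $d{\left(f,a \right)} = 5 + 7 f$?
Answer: $\frac{22567600}{9907539} \approx 2.2778$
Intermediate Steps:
$p{\left(t,g \right)} = 4 - 9 g$ ($p{\left(t,g \right)} = 3 - \left(g + \left(-1 + g 8\right)\right) = 3 - \left(g + \left(-1 + 8 g\right)\right) = 3 - \left(-1 + 9 g\right) = 4 - 9 g$)
$\frac{l}{d{\left(-116,33 \right)}} + \frac{p{\left(Z,-32 \right)}}{-49108} = - \frac{1843}{5 + 7 \left(-116\right)} + \frac{4 - -288}{-49108} = - \frac{1843}{5 - 812} + \left(4 + 288\right) \left(- \frac{1}{49108}\right) = - \frac{1843}{-807} + 292 \left(- \frac{1}{49108}\right) = \left(-1843\right) \left(- \frac{1}{807}\right) - \frac{73}{12277} = \frac{1843}{807} - \frac{73}{12277} = \frac{22567600}{9907539}$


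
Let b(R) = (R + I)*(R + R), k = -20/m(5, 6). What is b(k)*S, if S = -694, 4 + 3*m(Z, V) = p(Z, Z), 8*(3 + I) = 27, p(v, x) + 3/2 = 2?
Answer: -20424420/49 ≈ -4.1683e+5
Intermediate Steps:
p(v, x) = 1/2 (p(v, x) = -3/2 + 2 = 1/2)
I = 3/8 (I = -3 + (1/8)*27 = -3 + 27/8 = 3/8 ≈ 0.37500)
m(Z, V) = -7/6 (m(Z, V) = -4/3 + (1/3)*(1/2) = -4/3 + 1/6 = -7/6)
k = 120/7 (k = -20/(-7/6) = -20*(-6/7) = 120/7 ≈ 17.143)
b(R) = 2*R*(3/8 + R) (b(R) = (R + 3/8)*(R + R) = (3/8 + R)*(2*R) = 2*R*(3/8 + R))
b(k)*S = ((1/4)*(120/7)*(3 + 8*(120/7)))*(-694) = ((1/4)*(120/7)*(3 + 960/7))*(-694) = ((1/4)*(120/7)*(981/7))*(-694) = (29430/49)*(-694) = -20424420/49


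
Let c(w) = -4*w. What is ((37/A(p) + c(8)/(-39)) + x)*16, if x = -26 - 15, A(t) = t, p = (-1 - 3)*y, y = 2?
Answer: -27958/39 ≈ -716.87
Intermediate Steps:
p = -8 (p = (-1 - 3)*2 = -4*2 = -8)
x = -41
((37/A(p) + c(8)/(-39)) + x)*16 = ((37/(-8) - 4*8/(-39)) - 41)*16 = ((37*(-⅛) - 32*(-1/39)) - 41)*16 = ((-37/8 + 32/39) - 41)*16 = (-1187/312 - 41)*16 = -13979/312*16 = -27958/39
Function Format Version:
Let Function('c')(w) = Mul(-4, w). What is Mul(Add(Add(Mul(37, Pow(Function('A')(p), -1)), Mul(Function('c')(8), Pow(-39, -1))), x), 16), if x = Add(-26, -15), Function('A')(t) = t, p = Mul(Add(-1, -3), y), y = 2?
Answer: Rational(-27958, 39) ≈ -716.87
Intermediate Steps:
p = -8 (p = Mul(Add(-1, -3), 2) = Mul(-4, 2) = -8)
x = -41
Mul(Add(Add(Mul(37, Pow(Function('A')(p), -1)), Mul(Function('c')(8), Pow(-39, -1))), x), 16) = Mul(Add(Add(Mul(37, Pow(-8, -1)), Mul(Mul(-4, 8), Pow(-39, -1))), -41), 16) = Mul(Add(Add(Mul(37, Rational(-1, 8)), Mul(-32, Rational(-1, 39))), -41), 16) = Mul(Add(Add(Rational(-37, 8), Rational(32, 39)), -41), 16) = Mul(Add(Rational(-1187, 312), -41), 16) = Mul(Rational(-13979, 312), 16) = Rational(-27958, 39)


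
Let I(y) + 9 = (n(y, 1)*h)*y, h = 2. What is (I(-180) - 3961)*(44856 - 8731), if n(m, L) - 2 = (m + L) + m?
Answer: 4499368750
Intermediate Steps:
n(m, L) = 2 + L + 2*m (n(m, L) = 2 + ((m + L) + m) = 2 + ((L + m) + m) = 2 + (L + 2*m) = 2 + L + 2*m)
I(y) = -9 + y*(6 + 4*y) (I(y) = -9 + ((2 + 1 + 2*y)*2)*y = -9 + ((3 + 2*y)*2)*y = -9 + (6 + 4*y)*y = -9 + y*(6 + 4*y))
(I(-180) - 3961)*(44856 - 8731) = ((-9 + 2*(-180)*(3 + 2*(-180))) - 3961)*(44856 - 8731) = ((-9 + 2*(-180)*(3 - 360)) - 3961)*36125 = ((-9 + 2*(-180)*(-357)) - 3961)*36125 = ((-9 + 128520) - 3961)*36125 = (128511 - 3961)*36125 = 124550*36125 = 4499368750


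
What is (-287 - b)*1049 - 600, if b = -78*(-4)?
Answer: -628951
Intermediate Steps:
b = 312
(-287 - b)*1049 - 600 = (-287 - 1*312)*1049 - 600 = (-287 - 312)*1049 - 600 = -599*1049 - 600 = -628351 - 600 = -628951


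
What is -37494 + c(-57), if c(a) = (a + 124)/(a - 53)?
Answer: -4124407/110 ≈ -37495.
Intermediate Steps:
c(a) = (124 + a)/(-53 + a)
-37494 + c(-57) = -37494 + (124 - 57)/(-53 - 57) = -37494 + 67/(-110) = -37494 - 1/110*67 = -37494 - 67/110 = -4124407/110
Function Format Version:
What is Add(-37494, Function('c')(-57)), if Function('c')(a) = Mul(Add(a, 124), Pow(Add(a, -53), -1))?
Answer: Rational(-4124407, 110) ≈ -37495.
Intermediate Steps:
Function('c')(a) = Mul(Pow(Add(-53, a), -1), Add(124, a)) (Function('c')(a) = Mul(Add(124, a), Pow(Add(-53, a), -1)) = Mul(Pow(Add(-53, a), -1), Add(124, a)))
Add(-37494, Function('c')(-57)) = Add(-37494, Mul(Pow(Add(-53, -57), -1), Add(124, -57))) = Add(-37494, Mul(Pow(-110, -1), 67)) = Add(-37494, Mul(Rational(-1, 110), 67)) = Add(-37494, Rational(-67, 110)) = Rational(-4124407, 110)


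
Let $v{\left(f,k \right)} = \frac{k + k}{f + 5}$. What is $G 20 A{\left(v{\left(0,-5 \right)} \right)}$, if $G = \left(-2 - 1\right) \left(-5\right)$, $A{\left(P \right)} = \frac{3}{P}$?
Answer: $-450$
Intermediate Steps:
$v{\left(f,k \right)} = \frac{2 k}{5 + f}$
$G = 15$ ($G = \left(-3\right) \left(-5\right) = 15$)
$G 20 A{\left(v{\left(0,-5 \right)} \right)} = 15 \cdot 20 \frac{3}{2 \left(-5\right) \frac{1}{5 + 0}} = 300 \frac{3}{2 \left(-5\right) \frac{1}{5}} = 300 \frac{3}{-2} = 300 \cdot 3 \left(- \frac{1}{2}\right) = 300 \left(- \frac{3}{2}\right) = -450$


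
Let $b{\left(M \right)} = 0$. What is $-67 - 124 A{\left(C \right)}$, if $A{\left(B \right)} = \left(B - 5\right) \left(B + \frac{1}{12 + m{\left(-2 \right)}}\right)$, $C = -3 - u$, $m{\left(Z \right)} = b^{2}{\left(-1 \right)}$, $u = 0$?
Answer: $- \frac{8881}{3} \approx -2960.3$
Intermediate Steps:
$m{\left(Z \right)} = 0$ ($m{\left(Z \right)} = 0^{2} = 0$)
$C = -3$ ($C = -3 - 0 = -3 + 0 = -3$)
$A{\left(B \right)} = \left(-5 + B\right) \left(\frac{1}{12} + B\right)$ ($A{\left(B \right)} = \left(B - 5\right) \left(B + \frac{1}{12 + 0}\right) = \left(-5 + B\right) \left(B + \frac{1}{12}\right) = \left(-5 + B\right) \left(\frac{1}{12} + B\right)$)
$-67 - 124 A{\left(C \right)} = -67 - 124 \left(- \frac{5}{12} + \left(-3\right)^{2} - - \frac{59}{4}\right) = -67 - 124 \left(- \frac{5}{12} + 9 + \frac{59}{4}\right) = -67 - \frac{8680}{3} = - \frac{8881}{3}$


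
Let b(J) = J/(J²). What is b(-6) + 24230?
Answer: 145379/6 ≈ 24230.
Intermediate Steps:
b(J) = 1/J (b(J) = J/J² = 1/J)
b(-6) + 24230 = 1/(-6) + 24230 = -⅙ + 24230 = 145379/6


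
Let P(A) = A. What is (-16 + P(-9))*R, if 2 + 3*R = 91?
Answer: -2225/3 ≈ -741.67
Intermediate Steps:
R = 89/3 (R = -2/3 + (1/3)*91 = -2/3 + 91/3 = 89/3 ≈ 29.667)
(-16 + P(-9))*R = (-16 - 9)*(89/3) = -25*89/3 = -2225/3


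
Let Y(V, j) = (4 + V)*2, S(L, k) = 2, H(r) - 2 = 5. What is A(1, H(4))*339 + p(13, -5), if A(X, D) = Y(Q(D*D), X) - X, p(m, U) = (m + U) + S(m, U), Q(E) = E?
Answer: 35605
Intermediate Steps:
H(r) = 7 (H(r) = 2 + 5 = 7)
Y(V, j) = 8 + 2*V
p(m, U) = 2 + U + m (p(m, U) = (m + U) + 2 = (U + m) + 2 = 2 + U + m)
A(X, D) = 8 - X + 2*D² (A(X, D) = (8 + 2*(D*D)) - X = (8 + 2*D²) - X = 8 - X + 2*D²)
A(1, H(4))*339 + p(13, -5) = (8 - 1*1 + 2*7²)*339 + (2 - 5 + 13) = (8 - 1 + 2*49)*339 + 10 = (8 - 1 + 98)*339 + 10 = 105*339 + 10 = 35595 + 10 = 35605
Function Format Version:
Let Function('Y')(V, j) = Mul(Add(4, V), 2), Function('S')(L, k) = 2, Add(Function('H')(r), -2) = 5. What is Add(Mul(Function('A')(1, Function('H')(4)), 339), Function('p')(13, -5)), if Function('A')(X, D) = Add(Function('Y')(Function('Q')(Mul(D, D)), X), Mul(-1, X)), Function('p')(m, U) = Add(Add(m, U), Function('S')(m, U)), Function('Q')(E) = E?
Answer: 35605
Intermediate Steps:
Function('H')(r) = 7 (Function('H')(r) = Add(2, 5) = 7)
Function('Y')(V, j) = Add(8, Mul(2, V))
Function('p')(m, U) = Add(2, U, m) (Function('p')(m, U) = Add(Add(m, U), 2) = Add(Add(U, m), 2) = Add(2, U, m))
Function('A')(X, D) = Add(8, Mul(-1, X), Mul(2, Pow(D, 2))) (Function('A')(X, D) = Add(Add(8, Mul(2, Mul(D, D))), Mul(-1, X)) = Add(Add(8, Mul(2, Pow(D, 2))), Mul(-1, X)) = Add(8, Mul(-1, X), Mul(2, Pow(D, 2))))
Add(Mul(Function('A')(1, Function('H')(4)), 339), Function('p')(13, -5)) = Add(Mul(Add(8, Mul(-1, 1), Mul(2, Pow(7, 2))), 339), Add(2, -5, 13)) = Add(Mul(Add(8, -1, Mul(2, 49)), 339), 10) = Add(Mul(Add(8, -1, 98), 339), 10) = Add(Mul(105, 339), 10) = Add(35595, 10) = 35605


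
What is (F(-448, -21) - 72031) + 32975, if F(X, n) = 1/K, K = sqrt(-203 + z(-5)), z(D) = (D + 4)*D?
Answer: -39056 - I*sqrt(22)/66 ≈ -39056.0 - 0.071067*I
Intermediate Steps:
z(D) = D*(4 + D) (z(D) = (4 + D)*D = D*(4 + D))
K = 3*I*sqrt(22) (K = sqrt(-203 - 5*(4 - 5)) = sqrt(-203 - 5*(-1)) = sqrt(-203 + 5) = sqrt(-198) = 3*I*sqrt(22) ≈ 14.071*I)
F(X, n) = -I*sqrt(22)/66 (F(X, n) = 1/(3*I*sqrt(22)) = -I*sqrt(22)/66)
(F(-448, -21) - 72031) + 32975 = (-I*sqrt(22)/66 - 72031) + 32975 = (-72031 - I*sqrt(22)/66) + 32975 = -39056 - I*sqrt(22)/66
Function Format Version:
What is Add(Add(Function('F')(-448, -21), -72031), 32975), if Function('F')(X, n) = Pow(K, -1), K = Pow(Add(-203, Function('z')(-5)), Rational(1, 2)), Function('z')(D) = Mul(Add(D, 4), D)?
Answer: Add(-39056, Mul(Rational(-1, 66), I, Pow(22, Rational(1, 2)))) ≈ Add(-39056., Mul(-0.071067, I))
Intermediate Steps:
Function('z')(D) = Mul(D, Add(4, D)) (Function('z')(D) = Mul(Add(4, D), D) = Mul(D, Add(4, D)))
K = Mul(3, I, Pow(22, Rational(1, 2))) (K = Pow(Add(-203, Mul(-5, Add(4, -5))), Rational(1, 2)) = Pow(Add(-203, Mul(-5, -1)), Rational(1, 2)) = Pow(Add(-203, 5), Rational(1, 2)) = Pow(-198, Rational(1, 2)) = Mul(3, I, Pow(22, Rational(1, 2))) ≈ Mul(14.071, I))
Function('F')(X, n) = Mul(Rational(-1, 66), I, Pow(22, Rational(1, 2))) (Function('F')(X, n) = Pow(Mul(3, I, Pow(22, Rational(1, 2))), -1) = Mul(Rational(-1, 66), I, Pow(22, Rational(1, 2))))
Add(Add(Function('F')(-448, -21), -72031), 32975) = Add(Add(Mul(Rational(-1, 66), I, Pow(22, Rational(1, 2))), -72031), 32975) = Add(Add(-72031, Mul(Rational(-1, 66), I, Pow(22, Rational(1, 2)))), 32975) = Add(-39056, Mul(Rational(-1, 66), I, Pow(22, Rational(1, 2))))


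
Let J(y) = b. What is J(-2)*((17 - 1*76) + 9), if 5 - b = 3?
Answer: -100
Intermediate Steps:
b = 2 (b = 5 - 1*3 = 5 - 3 = 2)
J(y) = 2
J(-2)*((17 - 1*76) + 9) = 2*((17 - 1*76) + 9) = 2*((17 - 76) + 9) = 2*(-59 + 9) = 2*(-50) = -100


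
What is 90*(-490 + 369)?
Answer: -10890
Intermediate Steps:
90*(-490 + 369) = 90*(-121) = -10890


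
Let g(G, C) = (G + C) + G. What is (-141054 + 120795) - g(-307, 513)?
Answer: -20158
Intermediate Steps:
g(G, C) = C + 2*G (g(G, C) = (C + G) + G = C + 2*G)
(-141054 + 120795) - g(-307, 513) = (-141054 + 120795) - (513 + 2*(-307)) = -20259 - (513 - 614) = -20259 - 1*(-101) = -20259 + 101 = -20158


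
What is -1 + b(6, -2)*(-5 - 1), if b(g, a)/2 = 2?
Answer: -25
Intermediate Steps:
b(g, a) = 4 (b(g, a) = 2*2 = 4)
-1 + b(6, -2)*(-5 - 1) = -1 + 4*(-5 - 1) = -1 + 4*(-6) = -1 - 24 = -25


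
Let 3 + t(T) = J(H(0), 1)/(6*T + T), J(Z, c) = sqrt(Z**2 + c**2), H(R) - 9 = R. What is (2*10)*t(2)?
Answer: -60 + 10*sqrt(82)/7 ≈ -47.064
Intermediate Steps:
H(R) = 9 + R
t(T) = -3 + sqrt(82)/(7*T) (t(T) = -3 + sqrt((9 + 0)**2 + 1**2)/(6*T + T) = -3 + sqrt(9**2 + 1)/((7*T)) = -3 + sqrt(81 + 1)*(1/(7*T)) = -3 + sqrt(82)*(1/(7*T)) = -3 + sqrt(82)/(7*T))
(2*10)*t(2) = (2*10)*(-3 + (1/7)*sqrt(82)/2) = 20*(-3 + (1/7)*sqrt(82)*(1/2)) = 20*(-3 + sqrt(82)/14) = -60 + 10*sqrt(82)/7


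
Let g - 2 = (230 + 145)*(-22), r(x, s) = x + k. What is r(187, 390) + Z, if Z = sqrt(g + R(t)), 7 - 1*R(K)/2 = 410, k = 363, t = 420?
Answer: 550 + 3*I*sqrt(1006) ≈ 550.0 + 95.152*I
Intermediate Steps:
R(K) = -806 (R(K) = 14 - 2*410 = 14 - 820 = -806)
r(x, s) = 363 + x (r(x, s) = x + 363 = 363 + x)
g = -8248 (g = 2 + (230 + 145)*(-22) = 2 + 375*(-22) = 2 - 8250 = -8248)
Z = 3*I*sqrt(1006) (Z = sqrt(-8248 - 806) = sqrt(-9054) = 3*I*sqrt(1006) ≈ 95.152*I)
r(187, 390) + Z = (363 + 187) + 3*I*sqrt(1006) = 550 + 3*I*sqrt(1006)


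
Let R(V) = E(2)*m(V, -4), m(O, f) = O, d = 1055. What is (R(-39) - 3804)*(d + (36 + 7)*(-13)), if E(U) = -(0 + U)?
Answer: -1848096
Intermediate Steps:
E(U) = -U
R(V) = -2*V (R(V) = (-1*2)*V = -2*V)
(R(-39) - 3804)*(d + (36 + 7)*(-13)) = (-2*(-39) - 3804)*(1055 + (36 + 7)*(-13)) = (78 - 3804)*(1055 + 43*(-13)) = -3726*(1055 - 559) = -3726*496 = -1848096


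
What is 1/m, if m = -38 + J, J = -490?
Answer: -1/528 ≈ -0.0018939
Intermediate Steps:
m = -528 (m = -38 - 490 = -528)
1/m = 1/(-528) = -1/528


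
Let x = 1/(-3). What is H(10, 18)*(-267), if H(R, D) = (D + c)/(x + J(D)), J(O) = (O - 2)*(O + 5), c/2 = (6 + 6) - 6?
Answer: -24030/1103 ≈ -21.786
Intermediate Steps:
x = -1/3 ≈ -0.33333
c = 12 (c = 2*((6 + 6) - 6) = 2*(12 - 6) = 2*6 = 12)
J(O) = (-2 + O)*(5 + O)
H(R, D) = (12 + D)/(-31/3 + D**2 + 3*D) (H(R, D) = (D + 12)/(-1/3 + (-10 + D**2 + 3*D)) = (12 + D)/(-31/3 + D**2 + 3*D))
H(10, 18)*(-267) = (3*(12 + 18)/(-31 + 3*18**2 + 9*18))*(-267) = (3*30/(-31 + 3*324 + 162))*(-267) = (3*30/(-31 + 972 + 162))*(-267) = (3*30/1103)*(-267) = (3*(1/1103)*30)*(-267) = (90/1103)*(-267) = -24030/1103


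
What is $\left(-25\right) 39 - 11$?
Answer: $-986$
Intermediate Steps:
$\left(-25\right) 39 - 11 = -975 - 11 = -986$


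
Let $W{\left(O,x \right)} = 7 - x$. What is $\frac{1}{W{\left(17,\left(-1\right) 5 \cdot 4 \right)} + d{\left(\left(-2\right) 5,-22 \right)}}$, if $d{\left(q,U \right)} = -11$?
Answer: $\frac{1}{16} \approx 0.0625$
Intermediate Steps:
$\frac{1}{W{\left(17,\left(-1\right) 5 \cdot 4 \right)} + d{\left(\left(-2\right) 5,-22 \right)}} = \frac{1}{\left(7 - \left(-1\right) 5 \cdot 4\right) - 11} = \frac{1}{\left(7 - \left(-5\right) 4\right) - 11} = \frac{1}{\left(7 - -20\right) - 11} = \frac{1}{\left(7 + 20\right) - 11} = \frac{1}{27 - 11} = \frac{1}{16}$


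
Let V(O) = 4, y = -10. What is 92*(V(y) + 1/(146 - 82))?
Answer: 5911/16 ≈ 369.44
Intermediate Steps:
92*(V(y) + 1/(146 - 82)) = 92*(4 + 1/(146 - 82)) = 92*(4 + 1/64) = 92*(257/64) = 5911/16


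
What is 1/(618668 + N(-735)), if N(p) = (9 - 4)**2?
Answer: 1/618693 ≈ 1.6163e-6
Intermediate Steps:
N(p) = 25 (N(p) = 5**2 = 25)
1/(618668 + N(-735)) = 1/(618668 + 25) = 1/618693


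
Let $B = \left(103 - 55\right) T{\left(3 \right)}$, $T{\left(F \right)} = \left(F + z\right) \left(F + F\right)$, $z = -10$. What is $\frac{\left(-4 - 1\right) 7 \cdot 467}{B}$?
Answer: $\frac{2335}{288} \approx 8.1076$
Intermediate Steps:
$T{\left(F \right)} = 2 F \left(-10 + F\right)$ ($T{\left(F \right)} = \left(F - 10\right) \left(F + F\right) = \left(-10 + F\right) 2 F = 2 F \left(-10 + F\right)$)
$B = -2016$ ($B = \left(103 - 55\right) 2 \cdot 3 \left(-10 + 3\right) = 48 \cdot 2 \cdot 3 \left(-7\right) = 48 \left(-42\right) = -2016$)
$\frac{\left(-4 - 1\right) 7 \cdot 467}{B} = \frac{\left(-4 - 1\right) 7 \cdot 467}{-2016} = \left(-5\right) 7 \cdot 467 \left(- \frac{1}{2016}\right) = \left(-35\right) 467 \left(- \frac{1}{2016}\right) = \left(-16345\right) \left(- \frac{1}{2016}\right) = \frac{2335}{288}$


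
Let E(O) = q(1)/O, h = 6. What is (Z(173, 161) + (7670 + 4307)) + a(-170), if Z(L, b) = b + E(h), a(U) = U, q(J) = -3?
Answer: 23935/2 ≈ 11968.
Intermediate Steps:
E(O) = -3/O
Z(L, b) = -½ + b (Z(L, b) = b - 3/6 = b - 3*⅙ = b - ½ = -½ + b)
(Z(173, 161) + (7670 + 4307)) + a(-170) = ((-½ + 161) + (7670 + 4307)) - 170 = (321/2 + 11977) - 170 = 24275/2 - 170 = 23935/2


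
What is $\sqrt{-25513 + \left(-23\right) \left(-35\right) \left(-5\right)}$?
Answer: $3 i \sqrt{3282} \approx 171.87 i$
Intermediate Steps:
$\sqrt{-25513 + \left(-23\right) \left(-35\right) \left(-5\right)} = \sqrt{-25513 + 805 \left(-5\right)} = \sqrt{-25513 - 4025} = \sqrt{-29538} = 3 i \sqrt{3282}$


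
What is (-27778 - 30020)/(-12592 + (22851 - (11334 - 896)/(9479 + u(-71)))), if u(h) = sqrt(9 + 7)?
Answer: -42161418/7482743 ≈ -5.6345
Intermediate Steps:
u(h) = 4 (u(h) = sqrt(16) = 4)
(-27778 - 30020)/(-12592 + (22851 - (11334 - 896)/(9479 + u(-71)))) = (-27778 - 30020)/(-12592 + (22851 - (11334 - 896)/(9479 + 4))) = -57798/(-12592 + (22851 - 10438/9483)) = -57798/(-12592 + 216685595/9483) = -57798/97275659/9483 = -57798*9483/97275659 = -42161418/7482743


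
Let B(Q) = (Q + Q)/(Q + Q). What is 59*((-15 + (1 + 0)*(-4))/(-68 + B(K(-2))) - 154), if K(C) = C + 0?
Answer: -607641/67 ≈ -9069.3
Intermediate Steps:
K(C) = C
B(Q) = 1 (B(Q) = (2*Q)/((2*Q)) = (2*Q)*(1/(2*Q)) = 1)
59*((-15 + (1 + 0)*(-4))/(-68 + B(K(-2))) - 154) = 59*((-15 + (1 + 0)*(-4))/(-68 + 1) - 154) = 59*((-15 + 1*(-4))/(-67) - 154) = 59*((-15 - 4)*(-1/67) - 154) = 59*(-19*(-1/67) - 154) = 59*(19/67 - 154) = 59*(-10299/67) = -607641/67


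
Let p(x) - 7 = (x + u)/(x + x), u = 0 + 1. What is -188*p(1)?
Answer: -1504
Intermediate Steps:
u = 1
p(x) = 7 + (1 + x)/(2*x) (p(x) = 7 + (x + 1)/(x + x) = 7 + (1 + x)/((2*x)) = 7 + (1 + x)*(1/(2*x)) = 7 + (1 + x)/(2*x))
-188*p(1) = -94*(1 + 15*1)/1 = -94*(1 + 15) = -94*16 = -188*8 = -1504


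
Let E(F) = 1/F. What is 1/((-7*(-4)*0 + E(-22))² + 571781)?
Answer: 484/276742005 ≈ 1.7489e-6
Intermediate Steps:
1/((-7*(-4)*0 + E(-22))² + 571781) = 1/((-7*(-4)*0 + 1/(-22))² + 571781) = 1/((28*0 - 1/22)² + 571781) = 1/((0 - 1/22)² + 571781) = 1/((-1/22)² + 571781) = 1/(1/484 + 571781) = 1/(276742005/484) = 484/276742005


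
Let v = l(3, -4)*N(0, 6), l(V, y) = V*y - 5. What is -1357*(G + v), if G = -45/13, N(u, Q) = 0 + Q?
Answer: 1860447/13 ≈ 1.4311e+5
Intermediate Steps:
N(u, Q) = Q
l(V, y) = -5 + V*y
G = -45/13 (G = -45*1/13 = -45/13 ≈ -3.4615)
v = -102 (v = (-5 + 3*(-4))*6 = (-5 - 12)*6 = -17*6 = -102)
-1357*(G + v) = -1357*(-45/13 - 102) = -1357*(-1371)/13 = -23*(-80889/13) = 1860447/13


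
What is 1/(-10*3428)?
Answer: -1/34280 ≈ -2.9172e-5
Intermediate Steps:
1/(-10*3428) = 1/(-34280) = -1/34280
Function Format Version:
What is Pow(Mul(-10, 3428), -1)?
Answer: Rational(-1, 34280) ≈ -2.9172e-5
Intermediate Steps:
Pow(Mul(-10, 3428), -1) = Pow(-34280, -1) = Rational(-1, 34280)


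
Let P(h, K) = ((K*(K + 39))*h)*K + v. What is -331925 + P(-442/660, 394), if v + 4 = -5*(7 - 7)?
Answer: -7482267559/165 ≈ -4.5347e+7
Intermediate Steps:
v = -4 (v = -4 - 5*(7 - 7) = -4 - 5*0 = -4 + 0 = -4)
P(h, K) = -4 + h*K²*(39 + K) (P(h, K) = ((K*(K + 39))*h)*K - 4 = ((K*(39 + K))*h)*K - 4 = (K*h*(39 + K))*K - 4 = h*K²*(39 + K) - 4 = -4 + h*K²*(39 + K))
-331925 + P(-442/660, 394) = -331925 + (-4 - 442/660*394³ + 39*(-442/660)*394²) = -331925 + (-4 - 442*1/660*61162984 + 39*(-442*1/660)*155236) = -331925 + (-4 - 221/330*61162984 + 39*(-221/330)*155236) = -331925 + (-4 - 6758509732/165 - 222996514/55) = -331925 - 7427499934/165 = -7482267559/165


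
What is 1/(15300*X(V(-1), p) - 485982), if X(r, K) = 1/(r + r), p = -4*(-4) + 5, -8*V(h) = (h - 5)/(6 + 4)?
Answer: -1/383982 ≈ -2.6043e-6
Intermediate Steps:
V(h) = 1/16 - h/80 (V(h) = -(h - 5)/(8*(6 + 4)) = -(-5 + h)/(8*10) = -(-1/2 + h/10)/8 = 1/16 - h/80)
p = 21 (p = 16 + 5 = 21)
X(r, K) = 1/(2*r)
1/(15300*X(V(-1), p) - 485982) = 1/(15300*(1/(2*(1/16 - 1/80*(-1)))) - 485982) = 1/(15300*(1/(2*(1/16 + 1/80))) - 485982) = 1/(15300*(1/(2*(3/40))) - 485982) = 1/(15300*((1/2)*(40/3)) - 485982) = 1/(15300*(20/3) - 485982) = 1/(102000 - 485982) = 1/(-383982) = -1/383982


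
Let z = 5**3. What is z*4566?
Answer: 570750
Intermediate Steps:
z = 125
z*4566 = 125*4566 = 570750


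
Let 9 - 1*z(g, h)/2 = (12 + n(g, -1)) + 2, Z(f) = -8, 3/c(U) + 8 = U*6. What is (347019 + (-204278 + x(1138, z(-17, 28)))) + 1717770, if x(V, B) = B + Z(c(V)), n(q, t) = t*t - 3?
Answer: 1860497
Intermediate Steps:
c(U) = 3/(-8 + 6*U) (c(U) = 3/(-8 + U*6) = 3/(-8 + 6*U))
n(q, t) = -3 + t² (n(q, t) = t² - 3 = -3 + t²)
z(g, h) = -6 (z(g, h) = 18 - 2*((12 + (-3 + (-1)²)) + 2) = 18 - 2*((12 + (-3 + 1)) + 2) = 18 - 2*((12 - 2) + 2) = 18 - 2*(10 + 2) = 18 - 2*12 = 18 - 24 = -6)
x(V, B) = -8 + B (x(V, B) = B - 8 = -8 + B)
(347019 + (-204278 + x(1138, z(-17, 28)))) + 1717770 = (347019 + (-204278 + (-8 - 6))) + 1717770 = (347019 + (-204278 - 14)) + 1717770 = (347019 - 204292) + 1717770 = 142727 + 1717770 = 1860497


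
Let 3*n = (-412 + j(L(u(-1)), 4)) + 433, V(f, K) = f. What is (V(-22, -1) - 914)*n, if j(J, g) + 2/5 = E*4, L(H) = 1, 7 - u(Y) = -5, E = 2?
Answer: -44616/5 ≈ -8923.2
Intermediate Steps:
u(Y) = 12 (u(Y) = 7 - 1*(-5) = 7 + 5 = 12)
j(J, g) = 38/5 (j(J, g) = -⅖ + 2*4 = -⅖ + 8 = 38/5)
n = 143/15 (n = ((-412 + 38/5) + 433)/3 = (-2022/5 + 433)/3 = (⅓)*(143/5) = 143/15 ≈ 9.5333)
(V(-22, -1) - 914)*n = (-22 - 914)*(143/15) = -936*143/15 = -44616/5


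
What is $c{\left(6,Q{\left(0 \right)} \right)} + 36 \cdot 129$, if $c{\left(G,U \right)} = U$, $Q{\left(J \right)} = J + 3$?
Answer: $4647$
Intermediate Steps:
$Q{\left(J \right)} = 3 + J$
$c{\left(6,Q{\left(0 \right)} \right)} + 36 \cdot 129 = \left(3 + 0\right) + 36 \cdot 129 = 3 + 4644 = 4647$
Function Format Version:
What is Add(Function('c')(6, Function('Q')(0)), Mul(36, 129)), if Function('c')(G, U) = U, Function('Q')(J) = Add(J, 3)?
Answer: 4647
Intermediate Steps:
Function('Q')(J) = Add(3, J)
Add(Function('c')(6, Function('Q')(0)), Mul(36, 129)) = Add(Add(3, 0), Mul(36, 129)) = Add(3, 4644) = 4647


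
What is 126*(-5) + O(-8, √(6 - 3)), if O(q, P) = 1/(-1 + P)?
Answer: -1259/2 + √3/2 ≈ -628.63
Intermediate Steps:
126*(-5) + O(-8, √(6 - 3)) = 126*(-5) + 1/(-1 + √(6 - 3)) = -630 + 1/(-1 + √3)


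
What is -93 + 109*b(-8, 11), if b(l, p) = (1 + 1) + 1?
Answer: 234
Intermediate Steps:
b(l, p) = 3 (b(l, p) = 2 + 1 = 3)
-93 + 109*b(-8, 11) = -93 + 109*3 = -93 + 327 = 234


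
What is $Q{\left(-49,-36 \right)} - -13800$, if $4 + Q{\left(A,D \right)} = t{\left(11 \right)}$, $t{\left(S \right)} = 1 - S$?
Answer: $13786$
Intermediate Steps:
$Q{\left(A,D \right)} = -14$ ($Q{\left(A,D \right)} = -4 + \left(1 - 11\right) = -4 - 10 = -14$)
$Q{\left(-49,-36 \right)} - -13800 = -14 - -13800 = -14 + 13800 = 13786$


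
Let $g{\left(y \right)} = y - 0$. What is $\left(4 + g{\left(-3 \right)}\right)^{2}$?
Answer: $1$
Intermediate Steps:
$g{\left(y \right)} = y$ ($g{\left(y \right)} = y + 0 = y$)
$\left(4 + g{\left(-3 \right)}\right)^{2} = \left(4 - 3\right)^{2} = 1^{2} = 1$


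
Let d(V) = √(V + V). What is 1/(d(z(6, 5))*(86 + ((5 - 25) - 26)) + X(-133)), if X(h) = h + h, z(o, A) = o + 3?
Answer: -133/20978 - 30*√2/10489 ≈ -0.010385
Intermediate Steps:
z(o, A) = 3 + o
d(V) = √2*√V (d(V) = √(2*V) = √2*√V)
X(h) = 2*h
1/(d(z(6, 5))*(86 + ((5 - 25) - 26)) + X(-133)) = 1/((√2*√(3 + 6))*(86 + ((5 - 25) - 26)) + 2*(-133)) = 1/((√2*√9)*(86 + (-20 - 26)) - 266) = 1/((√2*3)*(86 - 46) - 266) = 1/((3*√2)*40 - 266) = 1/(120*√2 - 266) = 1/(-266 + 120*√2)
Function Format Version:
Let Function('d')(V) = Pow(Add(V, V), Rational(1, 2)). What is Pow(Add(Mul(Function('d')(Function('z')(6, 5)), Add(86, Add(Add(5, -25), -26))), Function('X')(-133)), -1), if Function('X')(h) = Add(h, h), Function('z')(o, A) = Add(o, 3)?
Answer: Add(Rational(-133, 20978), Mul(Rational(-30, 10489), Pow(2, Rational(1, 2)))) ≈ -0.010385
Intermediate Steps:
Function('z')(o, A) = Add(3, o)
Function('d')(V) = Mul(Pow(2, Rational(1, 2)), Pow(V, Rational(1, 2))) (Function('d')(V) = Pow(Mul(2, V), Rational(1, 2)) = Mul(Pow(2, Rational(1, 2)), Pow(V, Rational(1, 2))))
Function('X')(h) = Mul(2, h)
Pow(Add(Mul(Function('d')(Function('z')(6, 5)), Add(86, Add(Add(5, -25), -26))), Function('X')(-133)), -1) = Pow(Add(Mul(Mul(Pow(2, Rational(1, 2)), Pow(Add(3, 6), Rational(1, 2))), Add(86, Add(Add(5, -25), -26))), Mul(2, -133)), -1) = Pow(Add(Mul(Mul(Pow(2, Rational(1, 2)), Pow(9, Rational(1, 2))), Add(86, Add(-20, -26))), -266), -1) = Pow(Add(Mul(Mul(Pow(2, Rational(1, 2)), 3), Add(86, -46)), -266), -1) = Pow(Add(Mul(Mul(3, Pow(2, Rational(1, 2))), 40), -266), -1) = Pow(Add(Mul(120, Pow(2, Rational(1, 2))), -266), -1) = Pow(Add(-266, Mul(120, Pow(2, Rational(1, 2)))), -1)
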